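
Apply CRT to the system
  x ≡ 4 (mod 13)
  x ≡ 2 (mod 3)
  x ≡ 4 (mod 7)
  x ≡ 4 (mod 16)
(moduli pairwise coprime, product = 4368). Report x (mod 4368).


Product of moduli M = 13 · 3 · 7 · 16 = 4368.
Merge one congruence at a time:
  Start: x ≡ 4 (mod 13).
  Combine with x ≡ 2 (mod 3); new modulus lcm = 39.
    Write x = 4 + 13·t and substitute into x ≡ 2 (mod 3): 13·t ≡ 2 − 4 = -2 (mod 3).
    Reduce coefficients mod 3: 1·t ≡ 1 (mod 3).
    So t ≡ 1 (mod 3).
    Then x = 4 + 13·1 = 17, valid modulo lcm(13, 3) = 39: x ≡ 17 (mod 39).
  Combine with x ≡ 4 (mod 7); new modulus lcm = 273.
    Write x = 17 + 39·t and substitute into x ≡ 4 (mod 7): 39·t ≡ 4 − 17 = -13 (mod 7).
    Reduce coefficients mod 7: 4·t ≡ 1 (mod 7).
    The inverse of 4 mod 7 is 2 (since 4·2 = 8 = 1·7 + 1), so t ≡ 2·1 = 2 ≡ 2 (mod 7).
    Then x = 17 + 39·2 = 95, valid modulo lcm(39, 7) = 273: x ≡ 95 (mod 273).
  Combine with x ≡ 4 (mod 16); new modulus lcm = 4368.
    Write x = 95 + 273·t and substitute into x ≡ 4 (mod 16): 273·t ≡ 4 − 95 = -91 (mod 16).
    Reduce coefficients mod 16: 1·t ≡ 5 (mod 16).
    So t ≡ 5 (mod 16).
    Then x = 95 + 273·5 = 1460, valid modulo lcm(273, 16) = 4368: x ≡ 1460 (mod 4368).
Verify against each original: 1460 mod 13 = 4, 1460 mod 3 = 2, 1460 mod 7 = 4, 1460 mod 16 = 4.

x ≡ 1460 (mod 4368).


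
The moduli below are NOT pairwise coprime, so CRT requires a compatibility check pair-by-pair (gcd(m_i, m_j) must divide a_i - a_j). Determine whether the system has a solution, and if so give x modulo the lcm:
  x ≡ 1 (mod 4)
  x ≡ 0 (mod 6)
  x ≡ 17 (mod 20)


Moduli 4, 6, 20 are not pairwise coprime, so CRT works modulo lcm(m_i) when all pairwise compatibility conditions hold.
Pairwise compatibility: gcd(m_i, m_j) must divide a_i - a_j for every pair.
Merge one congruence at a time:
  Start: x ≡ 1 (mod 4).
  Combine with x ≡ 0 (mod 6): gcd(4, 6) = 2, and 0 - 1 = -1 is NOT divisible by 2.
    ⇒ system is inconsistent (no integer solution).

No solution (the system is inconsistent).


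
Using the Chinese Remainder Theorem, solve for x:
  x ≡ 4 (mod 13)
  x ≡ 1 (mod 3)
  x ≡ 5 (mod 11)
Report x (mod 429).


Moduli 13, 3, 11 are pairwise coprime; by CRT there is a unique solution modulo M = 13 · 3 · 11 = 429.
Solve pairwise, accumulating the modulus:
  Start with x ≡ 4 (mod 13).
  Combine with x ≡ 1 (mod 3): since gcd(13, 3) = 1, we get a unique residue mod 39.
    Write x = 4 + 13·t and substitute into x ≡ 1 (mod 3): 13·t ≡ 1 − 4 = -3 (mod 3).
    Reduce coefficients mod 3: 1·t ≡ 0 (mod 3).
    So t ≡ 0 (mod 3).
    Then x = 4 + 13·0 = 4, valid modulo lcm(13, 3) = 39: x ≡ 4 (mod 39).
  Combine with x ≡ 5 (mod 11): since gcd(39, 11) = 1, we get a unique residue mod 429.
    Write x = 4 + 39·t and substitute into x ≡ 5 (mod 11): 39·t ≡ 5 − 4 = 1 (mod 11).
    Reduce coefficients mod 11: 6·t ≡ 1 (mod 11).
    The inverse of 6 mod 11 is 2 (since 6·2 = 12 = 1·11 + 1), so t ≡ 2·1 = 2 ≡ 2 (mod 11).
    Then x = 4 + 39·2 = 82, valid modulo lcm(39, 11) = 429: x ≡ 82 (mod 429).
Verify: 82 mod 13 = 4 ✓, 82 mod 3 = 1 ✓, 82 mod 11 = 5 ✓.

x ≡ 82 (mod 429).


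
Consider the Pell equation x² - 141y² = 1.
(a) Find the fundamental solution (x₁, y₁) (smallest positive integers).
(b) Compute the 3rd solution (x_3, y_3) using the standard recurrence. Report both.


Step 1: Find the fundamental solution (x₁, y₁) of x² - 141y² = 1.
  Expand √141 as a continued fraction. a₀ = ⌊√141⌋ = 11; iterate m_{k+1} = d_k·a_k − m_k, d_{k+1} = (141 − m_{k+1}²)/d_k, a_{k+1} = ⌊(a₀ + m_{k+1})/d_{k+1}⌋ (starting m₀ = 0, d₀ = 1), with convergents p_k = a_k·p_{k-1} + p_{k-2}, q_k = a_k·q_{k-1} + q_{k-2} (p₋₁ = 1, q₋₁ = 0):
  k = 0: a₀ = 11; p₀/q₀ = 11/1; p₀² − 141·q₀² = 121 − 141 = -20.
  k = 1: m = 11, d = 20, a = ⌊(11 + 11)/20⌋ = 1; p/q = (1·11 + 1)/(1·1 + 0) = 12/1; p² − 141·q² = 144 − 141 = 3.
  k = 2: m = 9, d = 3, a = ⌊(11 + 9)/3⌋ = 6; p/q = (6·12 + 11)/(6·1 + 1) = 83/7; p² − 141·q² = 6889 − 6909 = -20.
  k = 3: m = 9, d = 20, a = ⌊(11 + 9)/20⌋ = 1; p/q = (1·83 + 12)/(1·7 + 1) = 95/8; p² − 141·q² = 9025 − 9024 = 1.
  The first convergent with p² − 141·q² = 1 gives the fundamental solution (x₁, y₁) = (95, 8).
Step 2: Apply the recurrence (x_{n+1}, y_{n+1}) = (x₁x_n + 141y₁y_n, x₁y_n + y₁x_n) repeatedly.
  From (x_1, y_1) = (95, 8): x_2 = 95·95 + 141·8·8 = 18049; y_2 = 95·8 + 8·95 = 1520.
  From (x_2, y_2) = (18049, 1520): x_3 = 95·18049 + 141·8·1520 = 3429215; y_3 = 95·1520 + 8·18049 = 288792.
Step 3: Verify x_3² - 141·y_3² = 11759515516225 - 11759515516224 = 1 (should be 1). ✓

(x_1, y_1) = (95, 8); (x_3, y_3) = (3429215, 288792).


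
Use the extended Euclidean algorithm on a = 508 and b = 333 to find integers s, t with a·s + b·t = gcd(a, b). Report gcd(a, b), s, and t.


Euclidean algorithm on (508, 333) — divide until remainder is 0:
  508 = 1 · 333 + 175
  333 = 1 · 175 + 158
  175 = 1 · 158 + 17
  158 = 9 · 17 + 5
  17 = 3 · 5 + 2
  5 = 2 · 2 + 1
  2 = 2 · 1 + 0
gcd(508, 333) = 1.
Track Bezout coefficients alongside the remainders: start with r₀ = 508 = a·1 + b·0 (s = 1, t = 0) and r₁ = 333 = a·0 + b·1 (s = 0, t = 1); each new remainder r_{k+1} = r_{k-1} − q_k·r_k inherits s_{k+1} = s_{k-1} − q_k·s_k, t_{k+1} = t_{k-1} − q_k·t_k, so r_k = a·s_k + b·t_k at every step:
  q = 1: r = 175, s = 1 − 1·0 = 1, t = 0 − 1·1 = -1  (check: 508·1 + 333·(-1) = 175)
  q = 1: r = 158, s = 0 − 1·1 = -1, t = 1 − 1·(-1) = 2  (check: 508·(-1) + 333·2 = 158)
  q = 1: r = 17, s = 1 − 1·(-1) = 2, t = -1 − 1·2 = -3  (check: 508·2 + 333·(-3) = 17)
  q = 9: r = 5, s = -1 − 9·2 = -19, t = 2 − 9·(-3) = 29  (check: 508·(-19) + 333·29 = 5)
  q = 3: r = 2, s = 2 − 3·(-19) = 59, t = -3 − 3·29 = -90  (check: 508·59 + 333·(-90) = 2)
  q = 2: r = 1, s = -19 − 2·59 = -137, t = 29 − 2·(-90) = 209  (check: 508·(-137) + 333·209 = 1)
The row with r = 1 (the gcd) gives the Bezout coefficients s = -137, t = 209.
Result: 508 · (-137) + 333 · (209) = 1.

gcd(508, 333) = 1; s = -137, t = 209 (check: 508·(-137) + 333·209 = 1).


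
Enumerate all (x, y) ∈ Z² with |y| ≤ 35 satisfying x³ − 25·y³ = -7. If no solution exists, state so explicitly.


The equation is x³ - 25y³ = -7. For fixed y, x³ = 25·y³ − 7, so a solution requires the RHS to be a perfect cube.
Strategy: iterate y from -35 to 35, compute RHS = 25·y³ − 7, and check whether it is a (positive or negative) perfect cube.
Check small values of y:
  y = 0: RHS = -7 is not a perfect cube.
  y = 1: RHS = 18 is not a perfect cube.
  y = -1: RHS = -32 is not a perfect cube.
  y = 2: RHS = 193 is not a perfect cube.
  y = -2: RHS = -207 is not a perfect cube.
  y = 3: RHS = 668 is not a perfect cube.
  y = -3: RHS = -682 is not a perfect cube.
Continuing the search up to |y| = 35 finds no solutions either.
No (x, y) in the scanned range satisfies the equation.

No integer solutions with |y| ≤ 35.


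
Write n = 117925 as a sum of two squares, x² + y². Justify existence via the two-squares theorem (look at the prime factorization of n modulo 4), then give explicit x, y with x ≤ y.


Step 1: Factor n = 117925 = 5^2 · 53 · 89.
Step 2: Check the mod-4 condition on each prime factor: 5 ≡ 1 (mod 4), exponent 2; 53 ≡ 1 (mod 4), exponent 1; 89 ≡ 1 (mod 4), exponent 1.
All primes ≡ 3 (mod 4) appear to even exponent (or don't appear), so by the two-squares theorem n IS expressible as a sum of two squares.
Step 3: Build a representation. Group n = k² · m with k = 5 and m = 53 · 89 = 4717 (a product of primes ≡ 1 (mod 4)); a representation of m scales to one of n via (k·x)² + (k·y)² = k²(x² + y²). Each prime p ≡ 1 (mod 4) is itself a sum of two squares; find a² by testing p − a² for a perfect square:
  53: 53 − 1² = 52, 53 − 2² = 49 = 7² ⇒ 53 = 2² + 7².
  89: 89 − 1² = 88, 89 − 2² = 85, 89 − 3² = 80, 89 − 4² = 73, 89 − 5² = 64 = 8² ⇒ 89 = 5² + 8².
  Combine using the Brahmagupta–Fibonacci identity (a² + b²)(c² + d²) = (ac − bd)² + (ad + bc)² = (ac + bd)² + (ad − bc)²:
  53 · 89 = 4717: from (2² + 7²)(5² + 8²), take (2·5 − 7·8, 2·8 + 7·5) = (10 − 56, 16 + 35) = (-46, 51); dropping signs (only squares matter) gives (46, 51); check 46² + 51² = 2116 + 2601 = 4717 ✓.
  Scale by k = 5: (5·46, 5·51) = (230, 255).
Step 4: Order so x ≤ y and verify: 230² + 255² = 52900 + 65025 = 117925 = n. ✓

n = 117925 = 230² + 255² (one valid representation with x ≤ y).


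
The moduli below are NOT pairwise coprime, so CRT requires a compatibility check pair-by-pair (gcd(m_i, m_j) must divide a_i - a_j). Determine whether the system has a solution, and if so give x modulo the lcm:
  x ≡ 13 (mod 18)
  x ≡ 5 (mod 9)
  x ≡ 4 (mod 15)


Moduli 18, 9, 15 are not pairwise coprime, so CRT works modulo lcm(m_i) when all pairwise compatibility conditions hold.
Pairwise compatibility: gcd(m_i, m_j) must divide a_i - a_j for every pair.
Merge one congruence at a time:
  Start: x ≡ 13 (mod 18).
  Combine with x ≡ 5 (mod 9): gcd(18, 9) = 9, and 5 - 13 = -8 is NOT divisible by 9.
    ⇒ system is inconsistent (no integer solution).

No solution (the system is inconsistent).


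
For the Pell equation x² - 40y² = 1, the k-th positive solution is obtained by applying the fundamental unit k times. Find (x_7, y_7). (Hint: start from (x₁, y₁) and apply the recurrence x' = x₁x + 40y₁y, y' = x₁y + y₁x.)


Step 1: Find the fundamental solution (x₁, y₁) of x² - 40y² = 1.
  Expand √40 as a continued fraction. a₀ = ⌊√40⌋ = 6; iterate m_{k+1} = d_k·a_k − m_k, d_{k+1} = (40 − m_{k+1}²)/d_k, a_{k+1} = ⌊(a₀ + m_{k+1})/d_{k+1}⌋ (starting m₀ = 0, d₀ = 1), with convergents p_k = a_k·p_{k-1} + p_{k-2}, q_k = a_k·q_{k-1} + q_{k-2} (p₋₁ = 1, q₋₁ = 0):
  k = 0: a₀ = 6; p₀/q₀ = 6/1; p₀² − 40·q₀² = 36 − 40 = -4.
  k = 1: m = 6, d = 4, a = ⌊(6 + 6)/4⌋ = 3; p/q = (3·6 + 1)/(3·1 + 0) = 19/3; p² − 40·q² = 361 − 360 = 1.
  The first convergent with p² − 40·q² = 1 gives the fundamental solution (x₁, y₁) = (19, 3).
Step 2: Apply the recurrence (x_{n+1}, y_{n+1}) = (x₁x_n + 40y₁y_n, x₁y_n + y₁x_n) repeatedly.
  From (x_1, y_1) = (19, 3): x_2 = 19·19 + 40·3·3 = 721; y_2 = 19·3 + 3·19 = 114.
  From (x_2, y_2) = (721, 114): x_3 = 19·721 + 40·3·114 = 27379; y_3 = 19·114 + 3·721 = 4329.
  From (x_3, y_3) = (27379, 4329): x_4 = 19·27379 + 40·3·4329 = 1039681; y_4 = 19·4329 + 3·27379 = 164388.
  From (x_4, y_4) = (1039681, 164388): x_5 = 19·1039681 + 40·3·164388 = 39480499; y_5 = 19·164388 + 3·1039681 = 6242415.
  From (x_5, y_5) = (39480499, 6242415): x_6 = 19·39480499 + 40·3·6242415 = 1499219281; y_6 = 19·6242415 + 3·39480499 = 237047382.
  From (x_6, y_6) = (1499219281, 237047382): x_7 = 19·1499219281 + 40·3·237047382 = 56930852179; y_7 = 19·237047382 + 3·1499219281 = 9001558101.
Step 3: Verify x_7² - 40·y_7² = 3241121929827149048041 - 3241121929827149048040 = 1 (should be 1). ✓

(x_1, y_1) = (19, 3); (x_7, y_7) = (56930852179, 9001558101).


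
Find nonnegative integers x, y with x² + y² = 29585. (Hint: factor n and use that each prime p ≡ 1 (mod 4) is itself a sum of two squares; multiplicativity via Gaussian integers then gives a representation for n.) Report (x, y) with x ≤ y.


Step 1: Factor n = 29585 = 5 · 61 · 97.
Step 2: Check the mod-4 condition on each prime factor: 5 ≡ 1 (mod 4), exponent 1; 61 ≡ 1 (mod 4), exponent 1; 97 ≡ 1 (mod 4), exponent 1.
All primes ≡ 3 (mod 4) appear to even exponent (or don't appear), so by the two-squares theorem n IS expressible as a sum of two squares.
Step 3: Build a representation. Here n = 5 · 61 · 97 is a product of primes ≡ 1 (mod 4). Each prime p ≡ 1 (mod 4) is itself a sum of two squares; find a² by testing p − a² for a perfect square:
  5: 5 − 1² = 4 = 2² ⇒ 5 = 1² + 2².
  61: 61 − 1² = 60, 61 − 2² = 57, 61 − 3² = 52, 61 − 4² = 45, 61 − 5² = 36 = 6² ⇒ 61 = 5² + 6².
  97: 97 − 1² = 96, 97 − 2² = 93, 97 − 3² = 88, 97 − 4² = 81 = 9² ⇒ 97 = 4² + 9².
  Combine using the Brahmagupta–Fibonacci identity (a² + b²)(c² + d²) = (ac − bd)² + (ad + bc)² = (ac + bd)² + (ad − bc)²:
  5 · 61 = 305: from (1² + 2²)(5² + 6²), take (1·5 − 2·6, 1·6 + 2·5) = (5 − 12, 6 + 10) = (-7, 16); dropping signs (only squares matter) gives (7, 16); check 7² + 16² = 49 + 256 = 305 ✓.
  305 · 97 = 29585: from (7² + 16²)(4² + 9²), take (7·4 − 16·9, 7·9 + 16·4) = (28 − 144, 63 + 64) = (-116, 127); dropping signs (only squares matter) gives (116, 127); check 116² + 127² = 13456 + 16129 = 29585 ✓.
Step 4: Order so x ≤ y and verify: 116² + 127² = 13456 + 16129 = 29585 = n. ✓

n = 29585 = 116² + 127² (one valid representation with x ≤ y).


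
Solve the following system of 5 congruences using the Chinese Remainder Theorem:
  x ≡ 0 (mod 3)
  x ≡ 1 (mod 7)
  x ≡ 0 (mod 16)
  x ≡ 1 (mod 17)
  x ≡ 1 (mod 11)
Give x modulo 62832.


Product of moduli M = 3 · 7 · 16 · 17 · 11 = 62832.
Merge one congruence at a time:
  Start: x ≡ 0 (mod 3).
  Combine with x ≡ 1 (mod 7); new modulus lcm = 21.
    Write x = 0 + 3·t and substitute into x ≡ 1 (mod 7): 3·t ≡ 1 − 0 = 1 (mod 7).
    The inverse of 3 mod 7 is 5 (since 3·5 = 15 = 2·7 + 1), so t ≡ 5·1 = 5 ≡ 5 (mod 7).
    Then x = 0 + 3·5 = 15, valid modulo lcm(3, 7) = 21: x ≡ 15 (mod 21).
  Combine with x ≡ 0 (mod 16); new modulus lcm = 336.
    Write x = 15 + 21·t and substitute into x ≡ 0 (mod 16): 21·t ≡ 0 − 15 = -15 (mod 16).
    Reduce coefficients mod 16: 5·t ≡ 1 (mod 16).
    The inverse of 5 mod 16 is 13 (since 5·13 = 65 = 4·16 + 1), so t ≡ 13·1 = 13 ≡ 13 (mod 16).
    Then x = 15 + 21·13 = 288, valid modulo lcm(21, 16) = 336: x ≡ 288 (mod 336).
  Combine with x ≡ 1 (mod 17); new modulus lcm = 5712.
    Write x = 288 + 336·t and substitute into x ≡ 1 (mod 17): 336·t ≡ 1 − 288 = -287 (mod 17).
    Reduce coefficients mod 17: 13·t ≡ 2 (mod 17).
    The inverse of 13 mod 17 is 4 (since 13·4 = 52 = 3·17 + 1), so t ≡ 4·2 = 8 ≡ 8 (mod 17).
    Then x = 288 + 336·8 = 2976, valid modulo lcm(336, 17) = 5712: x ≡ 2976 (mod 5712).
  Combine with x ≡ 1 (mod 11); new modulus lcm = 62832.
    Write x = 2976 + 5712·t and substitute into x ≡ 1 (mod 11): 5712·t ≡ 1 − 2976 = -2975 (mod 11).
    Reduce coefficients mod 11: 3·t ≡ 6 (mod 11).
    The inverse of 3 mod 11 is 4 (since 3·4 = 12 = 1·11 + 1), so t ≡ 4·6 = 24 ≡ 2 (mod 11).
    Then x = 2976 + 5712·2 = 14400, valid modulo lcm(5712, 11) = 62832: x ≡ 14400 (mod 62832).
Verify against each original: 14400 mod 3 = 0, 14400 mod 7 = 1, 14400 mod 16 = 0, 14400 mod 17 = 1, 14400 mod 11 = 1.

x ≡ 14400 (mod 62832).


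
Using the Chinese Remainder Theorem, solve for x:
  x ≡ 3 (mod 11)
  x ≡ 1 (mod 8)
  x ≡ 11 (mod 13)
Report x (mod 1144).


Moduli 11, 8, 13 are pairwise coprime; by CRT there is a unique solution modulo M = 11 · 8 · 13 = 1144.
Solve pairwise, accumulating the modulus:
  Start with x ≡ 3 (mod 11).
  Combine with x ≡ 1 (mod 8): since gcd(11, 8) = 1, we get a unique residue mod 88.
    Write x = 3 + 11·t and substitute into x ≡ 1 (mod 8): 11·t ≡ 1 − 3 = -2 (mod 8).
    Reduce coefficients mod 8: 3·t ≡ 6 (mod 8).
    The inverse of 3 mod 8 is 3 (since 3·3 = 9 = 1·8 + 1), so t ≡ 3·6 = 18 ≡ 2 (mod 8).
    Then x = 3 + 11·2 = 25, valid modulo lcm(11, 8) = 88: x ≡ 25 (mod 88).
  Combine with x ≡ 11 (mod 13): since gcd(88, 13) = 1, we get a unique residue mod 1144.
    Write x = 25 + 88·t and substitute into x ≡ 11 (mod 13): 88·t ≡ 11 − 25 = -14 (mod 13).
    Reduce coefficients mod 13: 10·t ≡ 12 (mod 13).
    The inverse of 10 mod 13 is 4 (since 10·4 = 40 = 3·13 + 1), so t ≡ 4·12 = 48 ≡ 9 (mod 13).
    Then x = 25 + 88·9 = 817, valid modulo lcm(88, 13) = 1144: x ≡ 817 (mod 1144).
Verify: 817 mod 11 = 3 ✓, 817 mod 8 = 1 ✓, 817 mod 13 = 11 ✓.

x ≡ 817 (mod 1144).


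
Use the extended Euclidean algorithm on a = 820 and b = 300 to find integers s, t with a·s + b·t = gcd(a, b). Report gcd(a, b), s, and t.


Euclidean algorithm on (820, 300) — divide until remainder is 0:
  820 = 2 · 300 + 220
  300 = 1 · 220 + 80
  220 = 2 · 80 + 60
  80 = 1 · 60 + 20
  60 = 3 · 20 + 0
gcd(820, 300) = 20.
Track Bezout coefficients alongside the remainders: start with r₀ = 820 = a·1 + b·0 (s = 1, t = 0) and r₁ = 300 = a·0 + b·1 (s = 0, t = 1); each new remainder r_{k+1} = r_{k-1} − q_k·r_k inherits s_{k+1} = s_{k-1} − q_k·s_k, t_{k+1} = t_{k-1} − q_k·t_k, so r_k = a·s_k + b·t_k at every step:
  q = 2: r = 220, s = 1 − 2·0 = 1, t = 0 − 2·1 = -2  (check: 820·1 + 300·(-2) = 220)
  q = 1: r = 80, s = 0 − 1·1 = -1, t = 1 − 1·(-2) = 3  (check: 820·(-1) + 300·3 = 80)
  q = 2: r = 60, s = 1 − 2·(-1) = 3, t = -2 − 2·3 = -8  (check: 820·3 + 300·(-8) = 60)
  q = 1: r = 20, s = -1 − 1·3 = -4, t = 3 − 1·(-8) = 11  (check: 820·(-4) + 300·11 = 20)
The row with r = 20 (the gcd) gives the Bezout coefficients s = -4, t = 11.
Result: 820 · (-4) + 300 · (11) = 20.

gcd(820, 300) = 20; s = -4, t = 11 (check: 820·(-4) + 300·11 = 20).


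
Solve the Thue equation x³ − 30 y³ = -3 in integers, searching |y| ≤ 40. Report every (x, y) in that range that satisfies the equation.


The equation is x³ - 30y³ = -3. For fixed y, x³ = 30·y³ − 3, so a solution requires the RHS to be a perfect cube.
Strategy: iterate y from -40 to 40, compute RHS = 30·y³ − 3, and check whether it is a (positive or negative) perfect cube.
Check small values of y:
  y = 0: RHS = -3 is not a perfect cube.
  y = 1: RHS = 27 = (3)³ ⇒ x = 3 works.
  y = -1: RHS = -33 is not a perfect cube.
  y = 2: RHS = 237 is not a perfect cube.
  y = -2: RHS = -243 is not a perfect cube.
  y = 3: RHS = 807 is not a perfect cube.
  y = -3: RHS = -813 is not a perfect cube.
Continuing the search up to |y| = 40 finds no further solutions beyond those listed.
Collected solutions: (3, 1).

Solutions (with |y| ≤ 40): (3, 1).


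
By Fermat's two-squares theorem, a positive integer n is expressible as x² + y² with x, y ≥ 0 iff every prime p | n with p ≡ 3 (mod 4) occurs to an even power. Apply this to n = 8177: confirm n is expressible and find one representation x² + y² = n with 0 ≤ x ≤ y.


Step 1: Factor n = 8177 = 13 · 17 · 37.
Step 2: Check the mod-4 condition on each prime factor: 13 ≡ 1 (mod 4), exponent 1; 17 ≡ 1 (mod 4), exponent 1; 37 ≡ 1 (mod 4), exponent 1.
All primes ≡ 3 (mod 4) appear to even exponent (or don't appear), so by the two-squares theorem n IS expressible as a sum of two squares.
Step 3: Build a representation. Here n = 13 · 17 · 37 is a product of primes ≡ 1 (mod 4). Each prime p ≡ 1 (mod 4) is itself a sum of two squares; find a² by testing p − a² for a perfect square:
  13: 13 − 1² = 12, 13 − 2² = 9 = 3² ⇒ 13 = 2² + 3².
  17: 17 − 1² = 16 = 4² ⇒ 17 = 1² + 4².
  37: 37 − 1² = 36 = 6² ⇒ 37 = 1² + 6².
  Combine using the Brahmagupta–Fibonacci identity (a² + b²)(c² + d²) = (ac − bd)² + (ad + bc)² = (ac + bd)² + (ad − bc)²:
  13 · 17 = 221: from (2² + 3²)(1² + 4²), take (2·1 − 3·4, 2·4 + 3·1) = (2 − 12, 8 + 3) = (-10, 11); dropping signs (only squares matter) gives (10, 11); check 10² + 11² = 100 + 121 = 221 ✓.
  221 · 37 = 8177: from (10² + 11²)(1² + 6²), take (10·1 − 11·6, 10·6 + 11·1) = (10 − 66, 60 + 11) = (-56, 71); dropping signs (only squares matter) gives (56, 71); check 56² + 71² = 3136 + 5041 = 8177 ✓.
Step 4: Order so x ≤ y and verify: 56² + 71² = 3136 + 5041 = 8177 = n. ✓

n = 8177 = 56² + 71² (one valid representation with x ≤ y).


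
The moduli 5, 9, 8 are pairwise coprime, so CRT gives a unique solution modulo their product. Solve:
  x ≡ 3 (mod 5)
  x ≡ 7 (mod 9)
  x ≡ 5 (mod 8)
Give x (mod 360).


Moduli 5, 9, 8 are pairwise coprime; by CRT there is a unique solution modulo M = 5 · 9 · 8 = 360.
Solve pairwise, accumulating the modulus:
  Start with x ≡ 3 (mod 5).
  Combine with x ≡ 7 (mod 9): since gcd(5, 9) = 1, we get a unique residue mod 45.
    Write x = 3 + 5·t and substitute into x ≡ 7 (mod 9): 5·t ≡ 7 − 3 = 4 (mod 9).
    The inverse of 5 mod 9 is 2 (since 5·2 = 10 = 1·9 + 1), so t ≡ 2·4 = 8 ≡ 8 (mod 9).
    Then x = 3 + 5·8 = 43, valid modulo lcm(5, 9) = 45: x ≡ 43 (mod 45).
  Combine with x ≡ 5 (mod 8): since gcd(45, 8) = 1, we get a unique residue mod 360.
    Write x = 43 + 45·t and substitute into x ≡ 5 (mod 8): 45·t ≡ 5 − 43 = -38 (mod 8).
    Reduce coefficients mod 8: 5·t ≡ 2 (mod 8).
    The inverse of 5 mod 8 is 5 (since 5·5 = 25 = 3·8 + 1), so t ≡ 5·2 = 10 ≡ 2 (mod 8).
    Then x = 43 + 45·2 = 133, valid modulo lcm(45, 8) = 360: x ≡ 133 (mod 360).
Verify: 133 mod 5 = 3 ✓, 133 mod 9 = 7 ✓, 133 mod 8 = 5 ✓.

x ≡ 133 (mod 360).


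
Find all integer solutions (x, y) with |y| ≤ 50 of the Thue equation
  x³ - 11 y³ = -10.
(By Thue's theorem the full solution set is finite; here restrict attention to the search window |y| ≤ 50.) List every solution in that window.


The equation is x³ - 11y³ = -10. For fixed y, x³ = 11·y³ − 10, so a solution requires the RHS to be a perfect cube.
Strategy: iterate y from -50 to 50, compute RHS = 11·y³ − 10, and check whether it is a (positive or negative) perfect cube.
Check small values of y:
  y = 0: RHS = -10 is not a perfect cube.
  y = 1: RHS = 1 = (1)³ ⇒ x = 1 works.
  y = -1: RHS = -21 is not a perfect cube.
  y = 2: RHS = 78 is not a perfect cube.
  y = -2: RHS = -98 is not a perfect cube.
  y = 3: RHS = 287 is not a perfect cube.
  y = -3: RHS = -307 is not a perfect cube.
Continuing the search up to |y| = 50 finds no further solutions beyond those listed.
Collected solutions: (1, 1).

Solutions (with |y| ≤ 50): (1, 1).


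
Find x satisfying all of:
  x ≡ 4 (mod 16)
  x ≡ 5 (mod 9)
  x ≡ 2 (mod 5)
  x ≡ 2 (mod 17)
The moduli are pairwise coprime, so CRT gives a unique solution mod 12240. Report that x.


Product of moduli M = 16 · 9 · 5 · 17 = 12240.
Merge one congruence at a time:
  Start: x ≡ 4 (mod 16).
  Combine with x ≡ 5 (mod 9); new modulus lcm = 144.
    Write x = 4 + 16·t and substitute into x ≡ 5 (mod 9): 16·t ≡ 5 − 4 = 1 (mod 9).
    Reduce coefficients mod 9: 7·t ≡ 1 (mod 9).
    The inverse of 7 mod 9 is 4 (since 7·4 = 28 = 3·9 + 1), so t ≡ 4·1 = 4 ≡ 4 (mod 9).
    Then x = 4 + 16·4 = 68, valid modulo lcm(16, 9) = 144: x ≡ 68 (mod 144).
  Combine with x ≡ 2 (mod 5); new modulus lcm = 720.
    Write x = 68 + 144·t and substitute into x ≡ 2 (mod 5): 144·t ≡ 2 − 68 = -66 (mod 5).
    Reduce coefficients mod 5: 4·t ≡ 4 (mod 5).
    The inverse of 4 mod 5 is 4 (since 4·4 = 16 = 3·5 + 1), so t ≡ 4·4 = 16 ≡ 1 (mod 5).
    Then x = 68 + 144·1 = 212, valid modulo lcm(144, 5) = 720: x ≡ 212 (mod 720).
  Combine with x ≡ 2 (mod 17); new modulus lcm = 12240.
    Write x = 212 + 720·t and substitute into x ≡ 2 (mod 17): 720·t ≡ 2 − 212 = -210 (mod 17).
    Reduce coefficients mod 17: 6·t ≡ 11 (mod 17).
    The inverse of 6 mod 17 is 3 (since 6·3 = 18 = 1·17 + 1), so t ≡ 3·11 = 33 ≡ 16 (mod 17).
    Then x = 212 + 720·16 = 11732, valid modulo lcm(720, 17) = 12240: x ≡ 11732 (mod 12240).
Verify against each original: 11732 mod 16 = 4, 11732 mod 9 = 5, 11732 mod 5 = 2, 11732 mod 17 = 2.

x ≡ 11732 (mod 12240).


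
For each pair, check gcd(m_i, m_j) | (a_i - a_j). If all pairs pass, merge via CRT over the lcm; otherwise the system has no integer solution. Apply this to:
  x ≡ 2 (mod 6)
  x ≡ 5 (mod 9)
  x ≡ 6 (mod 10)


Moduli 6, 9, 10 are not pairwise coprime, so CRT works modulo lcm(m_i) when all pairwise compatibility conditions hold.
Pairwise compatibility: gcd(m_i, m_j) must divide a_i - a_j for every pair.
Merge one congruence at a time:
  Start: x ≡ 2 (mod 6).
  Combine with x ≡ 5 (mod 9): gcd(6, 9) = 3; 5 - 2 = 3, which IS divisible by 3, so compatible.
    Write x = 2 + 6·t and substitute into x ≡ 5 (mod 9): 6·t ≡ 5 − 2 = 3 (mod 9).
    Divide the congruence (and modulus) by g = 3: 2·t ≡ 1 (mod 3).
    The inverse of 2 mod 3 is 2 (since 2·2 = 4 = 1·3 + 1), so t ≡ 2·1 = 2 ≡ 2 (mod 3).
    Then x = 2 + 6·2 = 14, valid modulo lcm(6, 9) = 18: x ≡ 14 (mod 18).
  Combine with x ≡ 6 (mod 10): gcd(18, 10) = 2; 6 - 14 = -8, which IS divisible by 2, so compatible.
    Write x = 14 + 18·t and substitute into x ≡ 6 (mod 10): 18·t ≡ 6 − 14 = -8 (mod 10).
    Divide the congruence (and modulus) by g = 2: 9·t ≡ -4 (mod 5).
    Reduce coefficients mod 5: 4·t ≡ 1 (mod 5).
    The inverse of 4 mod 5 is 4 (since 4·4 = 16 = 3·5 + 1), so t ≡ 4·1 = 4 ≡ 4 (mod 5).
    Then x = 14 + 18·4 = 86, valid modulo lcm(18, 10) = 90: x ≡ 86 (mod 90).
Verify: 86 mod 6 = 2, 86 mod 9 = 5, 86 mod 10 = 6.

x ≡ 86 (mod 90).


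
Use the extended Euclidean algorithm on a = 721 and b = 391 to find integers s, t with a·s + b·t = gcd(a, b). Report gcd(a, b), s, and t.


Euclidean algorithm on (721, 391) — divide until remainder is 0:
  721 = 1 · 391 + 330
  391 = 1 · 330 + 61
  330 = 5 · 61 + 25
  61 = 2 · 25 + 11
  25 = 2 · 11 + 3
  11 = 3 · 3 + 2
  3 = 1 · 2 + 1
  2 = 2 · 1 + 0
gcd(721, 391) = 1.
Track Bezout coefficients alongside the remainders: start with r₀ = 721 = a·1 + b·0 (s = 1, t = 0) and r₁ = 391 = a·0 + b·1 (s = 0, t = 1); each new remainder r_{k+1} = r_{k-1} − q_k·r_k inherits s_{k+1} = s_{k-1} − q_k·s_k, t_{k+1} = t_{k-1} − q_k·t_k, so r_k = a·s_k + b·t_k at every step:
  q = 1: r = 330, s = 1 − 1·0 = 1, t = 0 − 1·1 = -1  (check: 721·1 + 391·(-1) = 330)
  q = 1: r = 61, s = 0 − 1·1 = -1, t = 1 − 1·(-1) = 2  (check: 721·(-1) + 391·2 = 61)
  q = 5: r = 25, s = 1 − 5·(-1) = 6, t = -1 − 5·2 = -11  (check: 721·6 + 391·(-11) = 25)
  q = 2: r = 11, s = -1 − 2·6 = -13, t = 2 − 2·(-11) = 24  (check: 721·(-13) + 391·24 = 11)
  q = 2: r = 3, s = 6 − 2·(-13) = 32, t = -11 − 2·24 = -59  (check: 721·32 + 391·(-59) = 3)
  q = 3: r = 2, s = -13 − 3·32 = -109, t = 24 − 3·(-59) = 201  (check: 721·(-109) + 391·201 = 2)
  q = 1: r = 1, s = 32 − 1·(-109) = 141, t = -59 − 1·201 = -260  (check: 721·141 + 391·(-260) = 1)
The row with r = 1 (the gcd) gives the Bezout coefficients s = 141, t = -260.
Result: 721 · (141) + 391 · (-260) = 1.

gcd(721, 391) = 1; s = 141, t = -260 (check: 721·141 + 391·(-260) = 1).


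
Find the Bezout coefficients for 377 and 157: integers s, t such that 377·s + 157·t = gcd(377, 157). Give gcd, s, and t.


Euclidean algorithm on (377, 157) — divide until remainder is 0:
  377 = 2 · 157 + 63
  157 = 2 · 63 + 31
  63 = 2 · 31 + 1
  31 = 31 · 1 + 0
gcd(377, 157) = 1.
Track Bezout coefficients alongside the remainders: start with r₀ = 377 = a·1 + b·0 (s = 1, t = 0) and r₁ = 157 = a·0 + b·1 (s = 0, t = 1); each new remainder r_{k+1} = r_{k-1} − q_k·r_k inherits s_{k+1} = s_{k-1} − q_k·s_k, t_{k+1} = t_{k-1} − q_k·t_k, so r_k = a·s_k + b·t_k at every step:
  q = 2: r = 63, s = 1 − 2·0 = 1, t = 0 − 2·1 = -2  (check: 377·1 + 157·(-2) = 63)
  q = 2: r = 31, s = 0 − 2·1 = -2, t = 1 − 2·(-2) = 5  (check: 377·(-2) + 157·5 = 31)
  q = 2: r = 1, s = 1 − 2·(-2) = 5, t = -2 − 2·5 = -12  (check: 377·5 + 157·(-12) = 1)
The row with r = 1 (the gcd) gives the Bezout coefficients s = 5, t = -12.
Result: 377 · (5) + 157 · (-12) = 1.

gcd(377, 157) = 1; s = 5, t = -12 (check: 377·5 + 157·(-12) = 1).


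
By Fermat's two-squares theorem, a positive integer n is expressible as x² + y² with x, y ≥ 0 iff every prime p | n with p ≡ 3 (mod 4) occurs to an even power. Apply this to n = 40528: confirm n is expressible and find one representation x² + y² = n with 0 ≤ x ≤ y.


Step 1: Factor n = 40528 = 2^4 · 17 · 149.
Step 2: Check the mod-4 condition on each prime factor: 2 = 2 (special); 17 ≡ 1 (mod 4), exponent 1; 149 ≡ 1 (mod 4), exponent 1.
All primes ≡ 3 (mod 4) appear to even exponent (or don't appear), so by the two-squares theorem n IS expressible as a sum of two squares.
Step 3: Build a representation. Group n = k² · m with k = 4 and m = 17 · 149 = 2533 (a product of primes ≡ 1 (mod 4)); a representation of m scales to one of n via (k·x)² + (k·y)² = k²(x² + y²). Each prime p ≡ 1 (mod 4) is itself a sum of two squares; find a² by testing p − a² for a perfect square:
  17: 17 − 1² = 16 = 4² ⇒ 17 = 1² + 4².
  149: 149 − 1² = 148, 149 − 2² = 145, 149 − 3² = 140, 149 − 4² = 133, 149 − 5² = 124, 149 − 6² = 113, 149 − 7² = 100 = 10² ⇒ 149 = 7² + 10².
  Combine using the Brahmagupta–Fibonacci identity (a² + b²)(c² + d²) = (ac − bd)² + (ad + bc)² = (ac + bd)² + (ad − bc)²:
  17 · 149 = 2533: from (1² + 4²)(7² + 10²), take (1·7 − 4·10, 1·10 + 4·7) = (7 − 40, 10 + 28) = (-33, 38); dropping signs (only squares matter) gives (33, 38); check 33² + 38² = 1089 + 1444 = 2533 ✓.
  Scale by k = 4: (4·33, 4·38) = (132, 152).
Step 4: Order so x ≤ y and verify: 132² + 152² = 17424 + 23104 = 40528 = n. ✓

n = 40528 = 132² + 152² (one valid representation with x ≤ y).


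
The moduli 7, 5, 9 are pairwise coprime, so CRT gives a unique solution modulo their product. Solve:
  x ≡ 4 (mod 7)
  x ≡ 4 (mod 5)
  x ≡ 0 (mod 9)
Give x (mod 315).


Moduli 7, 5, 9 are pairwise coprime; by CRT there is a unique solution modulo M = 7 · 5 · 9 = 315.
Solve pairwise, accumulating the modulus:
  Start with x ≡ 4 (mod 7).
  Combine with x ≡ 4 (mod 5): since gcd(7, 5) = 1, we get a unique residue mod 35.
    Write x = 4 + 7·t and substitute into x ≡ 4 (mod 5): 7·t ≡ 4 − 4 = 0 (mod 5).
    Reduce coefficients mod 5: 2·t ≡ 0 (mod 5).
    The inverse of 2 mod 5 is 3 (since 2·3 = 6 = 1·5 + 1), so t ≡ 3·0 = 0 ≡ 0 (mod 5).
    Then x = 4 + 7·0 = 4, valid modulo lcm(7, 5) = 35: x ≡ 4 (mod 35).
  Combine with x ≡ 0 (mod 9): since gcd(35, 9) = 1, we get a unique residue mod 315.
    Write x = 4 + 35·t and substitute into x ≡ 0 (mod 9): 35·t ≡ 0 − 4 = -4 (mod 9).
    Reduce coefficients mod 9: 8·t ≡ 5 (mod 9).
    The inverse of 8 mod 9 is 8 (since 8·8 = 64 = 7·9 + 1), so t ≡ 8·5 = 40 ≡ 4 (mod 9).
    Then x = 4 + 35·4 = 144, valid modulo lcm(35, 9) = 315: x ≡ 144 (mod 315).
Verify: 144 mod 7 = 4 ✓, 144 mod 5 = 4 ✓, 144 mod 9 = 0 ✓.

x ≡ 144 (mod 315).


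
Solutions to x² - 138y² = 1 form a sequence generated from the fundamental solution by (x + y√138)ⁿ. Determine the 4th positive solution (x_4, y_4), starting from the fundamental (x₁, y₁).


Step 1: Find the fundamental solution (x₁, y₁) of x² - 138y² = 1.
  Expand √138 as a continued fraction. a₀ = ⌊√138⌋ = 11; iterate m_{k+1} = d_k·a_k − m_k, d_{k+1} = (138 − m_{k+1}²)/d_k, a_{k+1} = ⌊(a₀ + m_{k+1})/d_{k+1}⌋ (starting m₀ = 0, d₀ = 1), with convergents p_k = a_k·p_{k-1} + p_{k-2}, q_k = a_k·q_{k-1} + q_{k-2} (p₋₁ = 1, q₋₁ = 0):
  k = 0: a₀ = 11; p₀/q₀ = 11/1; p₀² − 138·q₀² = 121 − 138 = -17.
  k = 1: m = 11, d = 17, a = ⌊(11 + 11)/17⌋ = 1; p/q = (1·11 + 1)/(1·1 + 0) = 12/1; p² − 138·q² = 144 − 138 = 6.
  k = 2: m = 6, d = 6, a = ⌊(11 + 6)/6⌋ = 2; p/q = (2·12 + 11)/(2·1 + 1) = 35/3; p² − 138·q² = 1225 − 1242 = -17.
  k = 3: m = 6, d = 17, a = ⌊(11 + 6)/17⌋ = 1; p/q = (1·35 + 12)/(1·3 + 1) = 47/4; p² − 138·q² = 2209 − 2208 = 1.
  The first convergent with p² − 138·q² = 1 gives the fundamental solution (x₁, y₁) = (47, 4).
Step 2: Apply the recurrence (x_{n+1}, y_{n+1}) = (x₁x_n + 138y₁y_n, x₁y_n + y₁x_n) repeatedly.
  From (x_1, y_1) = (47, 4): x_2 = 47·47 + 138·4·4 = 4417; y_2 = 47·4 + 4·47 = 376.
  From (x_2, y_2) = (4417, 376): x_3 = 47·4417 + 138·4·376 = 415151; y_3 = 47·376 + 4·4417 = 35340.
  From (x_3, y_3) = (415151, 35340): x_4 = 47·415151 + 138·4·35340 = 39019777; y_4 = 47·35340 + 4·415151 = 3321584.
Step 3: Verify x_4² - 138·y_4² = 1522542997129729 - 1522542997129728 = 1 (should be 1). ✓

(x_1, y_1) = (47, 4); (x_4, y_4) = (39019777, 3321584).


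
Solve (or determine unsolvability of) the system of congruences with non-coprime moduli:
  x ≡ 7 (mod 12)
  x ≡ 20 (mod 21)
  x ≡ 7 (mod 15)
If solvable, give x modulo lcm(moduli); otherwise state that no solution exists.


Moduli 12, 21, 15 are not pairwise coprime, so CRT works modulo lcm(m_i) when all pairwise compatibility conditions hold.
Pairwise compatibility: gcd(m_i, m_j) must divide a_i - a_j for every pair.
Merge one congruence at a time:
  Start: x ≡ 7 (mod 12).
  Combine with x ≡ 20 (mod 21): gcd(12, 21) = 3, and 20 - 7 = 13 is NOT divisible by 3.
    ⇒ system is inconsistent (no integer solution).

No solution (the system is inconsistent).


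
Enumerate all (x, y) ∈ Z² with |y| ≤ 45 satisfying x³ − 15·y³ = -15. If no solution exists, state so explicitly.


The equation is x³ - 15y³ = -15. For fixed y, x³ = 15·y³ − 15, so a solution requires the RHS to be a perfect cube.
Strategy: iterate y from -45 to 45, compute RHS = 15·y³ − 15, and check whether it is a (positive or negative) perfect cube.
Check small values of y:
  y = 0: RHS = -15 is not a perfect cube.
  y = 1: RHS = 0 = (0)³ ⇒ x = 0 works.
  y = -1: RHS = -30 is not a perfect cube.
  y = 2: RHS = 105 is not a perfect cube.
  y = -2: RHS = -135 is not a perfect cube.
  y = 3: RHS = 390 is not a perfect cube.
  y = -3: RHS = -420 is not a perfect cube.
Continuing the search up to |y| = 45 finds no further solutions beyond those listed.
Collected solutions: (0, 1).

Solutions (with |y| ≤ 45): (0, 1).


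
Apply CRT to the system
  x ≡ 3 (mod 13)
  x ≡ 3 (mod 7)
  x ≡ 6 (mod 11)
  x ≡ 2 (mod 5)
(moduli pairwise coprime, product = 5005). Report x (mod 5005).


Product of moduli M = 13 · 7 · 11 · 5 = 5005.
Merge one congruence at a time:
  Start: x ≡ 3 (mod 13).
  Combine with x ≡ 3 (mod 7); new modulus lcm = 91.
    Write x = 3 + 13·t and substitute into x ≡ 3 (mod 7): 13·t ≡ 3 − 3 = 0 (mod 7).
    Reduce coefficients mod 7: 6·t ≡ 0 (mod 7).
    The inverse of 6 mod 7 is 6 (since 6·6 = 36 = 5·7 + 1), so t ≡ 6·0 = 0 ≡ 0 (mod 7).
    Then x = 3 + 13·0 = 3, valid modulo lcm(13, 7) = 91: x ≡ 3 (mod 91).
  Combine with x ≡ 6 (mod 11); new modulus lcm = 1001.
    Write x = 3 + 91·t and substitute into x ≡ 6 (mod 11): 91·t ≡ 6 − 3 = 3 (mod 11).
    Reduce coefficients mod 11: 3·t ≡ 3 (mod 11).
    The inverse of 3 mod 11 is 4 (since 3·4 = 12 = 1·11 + 1), so t ≡ 4·3 = 12 ≡ 1 (mod 11).
    Then x = 3 + 91·1 = 94, valid modulo lcm(91, 11) = 1001: x ≡ 94 (mod 1001).
  Combine with x ≡ 2 (mod 5); new modulus lcm = 5005.
    Write x = 94 + 1001·t and substitute into x ≡ 2 (mod 5): 1001·t ≡ 2 − 94 = -92 (mod 5).
    Reduce coefficients mod 5: 1·t ≡ 3 (mod 5).
    So t ≡ 3 (mod 5).
    Then x = 94 + 1001·3 = 3097, valid modulo lcm(1001, 5) = 5005: x ≡ 3097 (mod 5005).
Verify against each original: 3097 mod 13 = 3, 3097 mod 7 = 3, 3097 mod 11 = 6, 3097 mod 5 = 2.

x ≡ 3097 (mod 5005).


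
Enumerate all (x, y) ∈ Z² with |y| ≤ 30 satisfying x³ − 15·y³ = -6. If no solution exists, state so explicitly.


The equation is x³ - 15y³ = -6. For fixed y, x³ = 15·y³ − 6, so a solution requires the RHS to be a perfect cube.
Strategy: iterate y from -30 to 30, compute RHS = 15·y³ − 6, and check whether it is a (positive or negative) perfect cube.
Check small values of y:
  y = 0: RHS = -6 is not a perfect cube.
  y = 1: RHS = 9 is not a perfect cube.
  y = -1: RHS = -21 is not a perfect cube.
  y = 2: RHS = 114 is not a perfect cube.
  y = -2: RHS = -126 is not a perfect cube.
  y = 3: RHS = 399 is not a perfect cube.
  y = -3: RHS = -411 is not a perfect cube.
Continuing the search up to |y| = 30 finds no solutions either.
No (x, y) in the scanned range satisfies the equation.

No integer solutions with |y| ≤ 30.


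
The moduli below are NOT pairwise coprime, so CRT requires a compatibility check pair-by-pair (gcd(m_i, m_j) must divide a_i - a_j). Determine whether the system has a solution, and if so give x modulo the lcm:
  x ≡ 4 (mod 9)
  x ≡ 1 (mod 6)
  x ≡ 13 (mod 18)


Moduli 9, 6, 18 are not pairwise coprime, so CRT works modulo lcm(m_i) when all pairwise compatibility conditions hold.
Pairwise compatibility: gcd(m_i, m_j) must divide a_i - a_j for every pair.
Merge one congruence at a time:
  Start: x ≡ 4 (mod 9).
  Combine with x ≡ 1 (mod 6): gcd(9, 6) = 3; 1 - 4 = -3, which IS divisible by 3, so compatible.
    Write x = 4 + 9·t and substitute into x ≡ 1 (mod 6): 9·t ≡ 1 − 4 = -3 (mod 6).
    Divide the congruence (and modulus) by g = 3: 3·t ≡ -1 (mod 2).
    Reduce coefficients mod 2: 1·t ≡ 1 (mod 2).
    So t ≡ 1 (mod 2).
    Then x = 4 + 9·1 = 13, valid modulo lcm(9, 6) = 18: x ≡ 13 (mod 18).
  Combine with x ≡ 13 (mod 18): gcd(18, 18) = 18; 13 - 13 = 0, which IS divisible by 18, so compatible.
    Write x = 13 + 18·t and substitute into x ≡ 13 (mod 18): 18·t ≡ 13 − 13 = 0 (mod 18).
    Divide the congruence (and modulus) by g = 18: 1·t ≡ 0 (mod 1).
    Modulo 1 every t works; take t = 0.
    Then x = 13 + 18·0 = 13, valid modulo lcm(18, 18) = 18: x ≡ 13 (mod 18).
Verify: 13 mod 9 = 4, 13 mod 6 = 1, 13 mod 18 = 13.

x ≡ 13 (mod 18).


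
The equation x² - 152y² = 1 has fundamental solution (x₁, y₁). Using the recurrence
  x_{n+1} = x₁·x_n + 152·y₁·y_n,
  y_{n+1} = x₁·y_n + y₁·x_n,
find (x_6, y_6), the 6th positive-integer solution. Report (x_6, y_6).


Step 1: Find the fundamental solution (x₁, y₁) of x² - 152y² = 1.
  Expand √152 as a continued fraction. a₀ = ⌊√152⌋ = 12; iterate m_{k+1} = d_k·a_k − m_k, d_{k+1} = (152 − m_{k+1}²)/d_k, a_{k+1} = ⌊(a₀ + m_{k+1})/d_{k+1}⌋ (starting m₀ = 0, d₀ = 1), with convergents p_k = a_k·p_{k-1} + p_{k-2}, q_k = a_k·q_{k-1} + q_{k-2} (p₋₁ = 1, q₋₁ = 0):
  k = 0: a₀ = 12; p₀/q₀ = 12/1; p₀² − 152·q₀² = 144 − 152 = -8.
  k = 1: m = 12, d = 8, a = ⌊(12 + 12)/8⌋ = 3; p/q = (3·12 + 1)/(3·1 + 0) = 37/3; p² − 152·q² = 1369 − 1368 = 1.
  The first convergent with p² − 152·q² = 1 gives the fundamental solution (x₁, y₁) = (37, 3).
Step 2: Apply the recurrence (x_{n+1}, y_{n+1}) = (x₁x_n + 152y₁y_n, x₁y_n + y₁x_n) repeatedly.
  From (x_1, y_1) = (37, 3): x_2 = 37·37 + 152·3·3 = 2737; y_2 = 37·3 + 3·37 = 222.
  From (x_2, y_2) = (2737, 222): x_3 = 37·2737 + 152·3·222 = 202501; y_3 = 37·222 + 3·2737 = 16425.
  From (x_3, y_3) = (202501, 16425): x_4 = 37·202501 + 152·3·16425 = 14982337; y_4 = 37·16425 + 3·202501 = 1215228.
  From (x_4, y_4) = (14982337, 1215228): x_5 = 37·14982337 + 152·3·1215228 = 1108490437; y_5 = 37·1215228 + 3·14982337 = 89910447.
  From (x_5, y_5) = (1108490437, 89910447): x_6 = 37·1108490437 + 152·3·89910447 = 82013310001; y_6 = 37·89910447 + 3·1108490437 = 6652157850.
Step 3: Verify x_6² - 152·y_6² = 6726183017320126620001 - 6726183017320126620000 = 1 (should be 1). ✓

(x_1, y_1) = (37, 3); (x_6, y_6) = (82013310001, 6652157850).


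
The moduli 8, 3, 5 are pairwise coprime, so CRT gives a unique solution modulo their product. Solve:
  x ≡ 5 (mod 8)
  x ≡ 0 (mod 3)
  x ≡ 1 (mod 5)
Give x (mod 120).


Moduli 8, 3, 5 are pairwise coprime; by CRT there is a unique solution modulo M = 8 · 3 · 5 = 120.
Solve pairwise, accumulating the modulus:
  Start with x ≡ 5 (mod 8).
  Combine with x ≡ 0 (mod 3): since gcd(8, 3) = 1, we get a unique residue mod 24.
    Write x = 5 + 8·t and substitute into x ≡ 0 (mod 3): 8·t ≡ 0 − 5 = -5 (mod 3).
    Reduce coefficients mod 3: 2·t ≡ 1 (mod 3).
    The inverse of 2 mod 3 is 2 (since 2·2 = 4 = 1·3 + 1), so t ≡ 2·1 = 2 ≡ 2 (mod 3).
    Then x = 5 + 8·2 = 21, valid modulo lcm(8, 3) = 24: x ≡ 21 (mod 24).
  Combine with x ≡ 1 (mod 5): since gcd(24, 5) = 1, we get a unique residue mod 120.
    Write x = 21 + 24·t and substitute into x ≡ 1 (mod 5): 24·t ≡ 1 − 21 = -20 (mod 5).
    Reduce coefficients mod 5: 4·t ≡ 0 (mod 5).
    The inverse of 4 mod 5 is 4 (since 4·4 = 16 = 3·5 + 1), so t ≡ 4·0 = 0 ≡ 0 (mod 5).
    Then x = 21 + 24·0 = 21, valid modulo lcm(24, 5) = 120: x ≡ 21 (mod 120).
Verify: 21 mod 8 = 5 ✓, 21 mod 3 = 0 ✓, 21 mod 5 = 1 ✓.

x ≡ 21 (mod 120).
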